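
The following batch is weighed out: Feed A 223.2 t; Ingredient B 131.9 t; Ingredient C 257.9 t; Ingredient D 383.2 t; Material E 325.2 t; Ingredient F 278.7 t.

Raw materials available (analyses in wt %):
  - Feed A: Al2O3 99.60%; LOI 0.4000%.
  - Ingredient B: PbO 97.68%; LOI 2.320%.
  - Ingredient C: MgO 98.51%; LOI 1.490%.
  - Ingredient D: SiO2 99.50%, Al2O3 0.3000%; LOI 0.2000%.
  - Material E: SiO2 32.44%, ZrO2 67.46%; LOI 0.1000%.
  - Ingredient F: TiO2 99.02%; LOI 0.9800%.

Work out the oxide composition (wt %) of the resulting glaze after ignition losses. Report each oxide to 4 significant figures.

Glass mass = 1588 t (batch 1600 − LOI 11.62).
Composition: SiO2 30.64%, MgO 15.99%, TiO2 17.37%, Al2O3 14.07%, ZrO2 13.81%, PbO 8.111%

Intermediates are shown rounded to four significant figures in the working — the whole derivation runs at full float precision throughout; every reported number receives exactly one rounding. Derived quantities are re-derived in full precision (yield, ignition loss, six oxide percentages, glass mass, totals) from the weighed amounts for 1588 t of glass precisely as stated by question or answer.
What the batch supplies per oxide:
  SiO2: 383.2·0.9950 + 325.2·0.3244 = 486.8 t
  MgO: 257.9·0.9851 = 254.1 t
  TiO2: 278.7·0.9902 = 276.0 t
  Al2O3: 223.2·0.9960 + 383.2·0.003000 = 223.5 t
  ZrO2: 325.2·0.6746 = 219.4 t
  PbO: 131.9·0.9768 = 128.8 t
LOI: 223.2·0.004000 + 131.9·0.02320 + 257.9·0.01490 + 383.2·0.002000 + 325.2·0.001000 + 278.7·0.009800 = 11.62 t
batch − LOI leaves glass = 1600 − 11.62 = 1588 t (= Σ oxide masses)
each wt % is 100 × oxide ÷ glass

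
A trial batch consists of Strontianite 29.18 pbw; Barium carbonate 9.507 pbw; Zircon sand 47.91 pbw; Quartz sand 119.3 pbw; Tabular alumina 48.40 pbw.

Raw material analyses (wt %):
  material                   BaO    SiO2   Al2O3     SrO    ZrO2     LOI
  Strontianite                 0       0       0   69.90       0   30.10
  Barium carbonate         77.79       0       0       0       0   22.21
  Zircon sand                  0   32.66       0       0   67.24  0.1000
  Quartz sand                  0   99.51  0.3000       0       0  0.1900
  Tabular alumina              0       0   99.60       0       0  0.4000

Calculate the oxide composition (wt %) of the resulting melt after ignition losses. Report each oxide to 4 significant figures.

Glass mass = 242.9 pbw (batch 254.3 − LOI 11.36).
Composition: BaO 3.044%, SiO2 55.31%, Al2O3 19.99%, SrO 8.396%, ZrO2 13.26%

Each numeric step runs at full precision in all steps — working values appear (rounded to four significant digits) across the worked steps. Each reported value is rounded once only; all derived quantities (ignition loss, yield, net glass mass, the five compositions, totals) are re-derived using the weight values per 242.9 pbw of glass at full precision exactly as shown in the problem or answer text.
Per-oxide mass from batch:
  BaO: 9.507·0.7779 = 7.395 pbw
  SiO2: 47.91·0.3266 + 119.3·0.9951 = 134.4 pbw
  Al2O3: 119.3·0.003000 + 48.40·0.9960 = 48.56 pbw
  SrO: 29.18·0.6990 = 20.40 pbw
  ZrO2: 47.91·0.6724 = 32.21 pbw
LOI: 29.18·0.3010 + 9.507·0.2221 + 47.91·0.001000 + 119.3·0.001900 + 48.40·0.004000 = 11.36 pbw
Glass = total batch minus LOI = 254.3 − 11.36 = 242.9 pbw (consistent with Σ oxide mass)
each oxide over glass, ×100, is wt %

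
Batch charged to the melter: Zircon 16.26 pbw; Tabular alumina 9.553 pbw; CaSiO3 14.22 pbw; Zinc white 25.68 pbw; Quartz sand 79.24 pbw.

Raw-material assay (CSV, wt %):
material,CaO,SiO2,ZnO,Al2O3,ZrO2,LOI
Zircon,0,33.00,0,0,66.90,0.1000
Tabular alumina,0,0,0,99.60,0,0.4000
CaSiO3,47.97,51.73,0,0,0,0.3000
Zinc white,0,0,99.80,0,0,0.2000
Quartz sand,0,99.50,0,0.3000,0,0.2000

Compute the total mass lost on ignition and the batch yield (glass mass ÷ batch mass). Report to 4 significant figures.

LOI loss = 0.3070 pbw; glass = 144.6 pbw; yield = 99.79%

Intermediates appear (rounded to 4 significant figures) alongside each step. Each numeric step runs at exact precision in every operation — each reported number carries a single rounding. The derived quantities (the yield, the totals, the five compositions, ignition loss, glass mass) are carried at full float precision from the weighed amounts on 144.6 pbw of glass, precisely as stated by the question or the answer.
Loss on ignition, line by line:
  Zircon: 16.26 × 0.001000 = 0.01626 pbw
  Tabular alumina: 9.553 × 0.004000 = 0.03821 pbw
  CaSiO3: 14.22 × 0.003000 = 0.04266 pbw
  Zinc white: 25.68 × 0.002000 = 0.05136 pbw
  Quartz sand: 79.24 × 0.002000 = 0.1585 pbw
Total LOI = 0.3070 pbw
Glass = batch − LOI = 145.0 − 0.3070 = 144.6 pbw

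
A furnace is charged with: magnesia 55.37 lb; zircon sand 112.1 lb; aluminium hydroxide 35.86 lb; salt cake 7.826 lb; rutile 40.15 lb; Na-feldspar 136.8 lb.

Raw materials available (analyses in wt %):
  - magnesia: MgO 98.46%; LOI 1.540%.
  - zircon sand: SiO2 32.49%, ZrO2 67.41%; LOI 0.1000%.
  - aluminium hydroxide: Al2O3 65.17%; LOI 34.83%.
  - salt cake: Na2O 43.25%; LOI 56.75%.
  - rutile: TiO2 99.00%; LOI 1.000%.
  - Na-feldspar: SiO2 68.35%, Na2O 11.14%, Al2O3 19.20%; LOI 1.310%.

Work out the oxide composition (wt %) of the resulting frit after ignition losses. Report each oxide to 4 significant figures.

Mid-chain values are printed (rounded to 4 significant digits) on the page; the whole derivation holds full float precision through every step; each reported figure carries a single rounding; all derived quantities, including LOI, the totals, glass mass, yield, six oxide percentages, are re-derived from the weighed amounts per 368.0 lb of glass in full precision as written in question or answer.
Mass of each oxide from the mix:
  SiO2: 112.1·0.3249 + 136.8·0.6835 = 129.9 lb
  MgO: 55.37·0.9846 = 54.52 lb
  TiO2: 40.15·0.9900 = 39.75 lb
  ZrO2: 112.1·0.6741 = 75.57 lb
  Na2O: 7.826·0.4325 + 136.8·0.1114 = 18.62 lb
  Al2O3: 35.86·0.6517 + 136.8·0.1920 = 49.64 lb
LOI: 55.37·0.01540 + 112.1·0.001000 + 35.86·0.3483 + 7.826·0.5675 + 40.15·0.01000 + 136.8·0.01310 = 20.09 lb
Net of LOI, the glass mass = 388.1 − 20.09 = 368.0 lb (= Σ oxide masses)
each oxide over glass, ×100, is wt %

Glass mass = 368.0 lb (batch 388.1 − LOI 20.09).
Composition: SiO2 35.30%, MgO 14.81%, TiO2 10.80%, ZrO2 20.53%, Na2O 5.061%, Al2O3 13.49%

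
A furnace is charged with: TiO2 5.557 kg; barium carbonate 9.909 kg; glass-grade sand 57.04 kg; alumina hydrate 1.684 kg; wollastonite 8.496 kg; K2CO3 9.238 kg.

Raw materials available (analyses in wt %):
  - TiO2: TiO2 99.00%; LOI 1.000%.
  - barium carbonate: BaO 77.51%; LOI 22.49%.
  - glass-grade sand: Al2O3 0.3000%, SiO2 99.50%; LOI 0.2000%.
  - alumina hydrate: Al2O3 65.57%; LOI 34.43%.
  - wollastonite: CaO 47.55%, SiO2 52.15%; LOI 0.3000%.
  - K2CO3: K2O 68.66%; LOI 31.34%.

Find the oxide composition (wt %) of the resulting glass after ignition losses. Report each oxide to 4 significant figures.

The intermediate values are displayed rounded off to 4 significant digits on the page. Each numeric step holds full float precision at every stage. Exactly one rounding lands on every reported number; derived quantities are recomputed using the weight values at 86.03 kg of glass at full float precision (the yield, six oxide percentages, totals, net glass mass, ignition loss) precisely as stated by problem or answer.
What the batch supplies per oxide:
  CaO: 8.496·0.4755 = 4.040 kg
  K2O: 9.238·0.6866 = 6.343 kg
  Al2O3: 57.04·0.003000 + 1.684·0.6557 = 1.275 kg
  BaO: 9.909·0.7751 = 7.680 kg
  TiO2: 5.557·0.9900 = 5.501 kg
  SiO2: 57.04·0.9950 + 8.496·0.5215 = 61.19 kg
LOI: 5.557·0.01000 + 9.909·0.2249 + 57.04·0.002000 + 1.684·0.3443 + 8.496·0.003000 + 9.238·0.3134 = 5.899 kg
batch − LOI leaves glass = 91.92 − 5.899 = 86.03 kg (= Σ oxide masses)
percent by weight: oxide/glass ×100

Glass mass = 86.03 kg (batch 91.92 − LOI 5.899).
Composition: CaO 4.696%, K2O 7.373%, Al2O3 1.482%, BaO 8.928%, TiO2 6.395%, SiO2 71.12%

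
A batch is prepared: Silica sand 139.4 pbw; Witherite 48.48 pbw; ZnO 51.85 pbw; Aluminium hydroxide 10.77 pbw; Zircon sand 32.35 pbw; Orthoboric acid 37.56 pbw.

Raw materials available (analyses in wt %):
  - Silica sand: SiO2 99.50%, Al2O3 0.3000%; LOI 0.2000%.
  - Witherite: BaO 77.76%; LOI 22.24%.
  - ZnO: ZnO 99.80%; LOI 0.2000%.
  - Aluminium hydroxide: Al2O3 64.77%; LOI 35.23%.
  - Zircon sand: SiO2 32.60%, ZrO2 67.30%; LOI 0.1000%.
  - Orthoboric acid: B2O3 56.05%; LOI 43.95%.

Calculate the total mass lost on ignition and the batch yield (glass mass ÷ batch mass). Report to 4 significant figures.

Values along the way appear, rounded to four significant digits, within the worked lines; the whole derivation keeps exact precision all the way through — each reported figure is rounded a single time; the derived quantities are carried starting from the weights on 288.9 pbw of glass at exact precision (the totals, yield, six oxide percentages, ignition loss, net glass mass), precisely as stated by question or answer.
Per-material ignition loss:
  Silica sand: 139.4 × 0.002000 = 0.2788 pbw
  Witherite: 48.48 × 0.2224 = 10.78 pbw
  ZnO: 51.85 × 0.002000 = 0.1037 pbw
  Aluminium hydroxide: 10.77 × 0.3523 = 3.794 pbw
  Zircon sand: 32.35 × 0.001000 = 0.03235 pbw
  Orthoboric acid: 37.56 × 0.4395 = 16.51 pbw
Total LOI = 31.50 pbw
Glass = batch − LOI = 320.4 − 31.50 = 288.9 pbw

LOI loss = 31.50 pbw; glass = 288.9 pbw; yield = 90.17%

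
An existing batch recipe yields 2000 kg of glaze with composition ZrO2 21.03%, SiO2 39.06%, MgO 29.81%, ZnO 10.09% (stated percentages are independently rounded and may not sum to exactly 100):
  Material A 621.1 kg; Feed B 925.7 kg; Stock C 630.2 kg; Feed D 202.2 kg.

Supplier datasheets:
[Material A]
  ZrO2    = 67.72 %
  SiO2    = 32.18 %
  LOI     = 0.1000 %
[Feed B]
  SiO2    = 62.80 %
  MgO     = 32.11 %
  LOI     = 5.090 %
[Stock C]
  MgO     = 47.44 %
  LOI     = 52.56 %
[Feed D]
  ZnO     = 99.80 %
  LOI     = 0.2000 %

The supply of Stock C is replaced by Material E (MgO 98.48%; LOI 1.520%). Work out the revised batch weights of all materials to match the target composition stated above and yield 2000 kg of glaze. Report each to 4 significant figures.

All arithmetic holds full float precision end to end — values along the way are displayed (rounded to four significant digits) at each printed step; exactly one rounding is applied to each reported number; all derived quantities are re-derived from the batch weights for 2000 kg of glass at full float precision (the totals, yield, four oxide percentages, net glass mass, LOI), precisely as stated by problem or answer.
Oxide-by-oxide targets in 2000 kg glaze:
  ZrO2: 21.03% × 2000 = 420.6 kg
  SiO2: 39.06% × 2000 = 781.2 kg
  MgO: 29.81% × 2000 = 596.2 kg
  ZnO: 10.09% × 2000 = 201.8 kg
Balance tally, oxide-wise, given the weights on record, on the stated basis (summed amounts equal target values inside rounding margins):
  ZrO2: 621.1·0.6772 = 420.6 kg (target 420.6 kg)
  SiO2: 621.1·0.3218 + 925.7·0.6280 = 781.2 kg (target 781.2 kg)
  MgO: 925.7·0.3211 + 303.6·0.9848 = 596.2 kg (target 596.2 kg)
  ZnO: 202.2·0.9980 = 201.8 kg (target 201.8 kg)
Consistency of the glass mass: the batch minus its LOI: 2000 kg (oxide target masses add up to 2000 kg; stated basis 2000 kg — differing by rounding only).
Adding the batch up: Σ batch = 2053 kg; Σ batch·LOI gives LOI loss = 52.76 kg; yield: glass divided by total = 97.43%.

Revised batch per 2000 kg glaze:
  Material A: 621.1 kg
  Feed B: 925.7 kg
  Material E: 303.6 kg
  Feed D: 202.2 kg
Total batch = 2053 kg; LOI loss = 52.76 kg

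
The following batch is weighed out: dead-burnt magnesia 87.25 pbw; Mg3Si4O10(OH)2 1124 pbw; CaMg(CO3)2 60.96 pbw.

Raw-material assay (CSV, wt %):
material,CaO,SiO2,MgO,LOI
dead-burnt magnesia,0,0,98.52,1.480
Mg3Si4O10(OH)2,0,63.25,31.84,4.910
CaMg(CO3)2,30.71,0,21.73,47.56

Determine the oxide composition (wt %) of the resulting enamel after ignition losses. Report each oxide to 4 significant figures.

Glass mass = 1187 pbw (batch 1272 − LOI 85.47).
Composition: CaO 1.578%, SiO2 59.91%, MgO 38.52%

Exact precision is kept at each step. The intermediate values are shown rounded off to 4 significant digits at each printed step — each reported result undergoes a single rounding. The derived quantities, including totals, LOI, three oxide percentages, the yield, net glass mass, are re-derived using the weight values at 1187 pbw of glass at full float precision as quoted within the problem or the answer.
Mass of each oxide from the mix:
  CaO: 60.96·0.3071 = 18.72 pbw
  SiO2: 1124·0.6325 = 710.9 pbw
  MgO: 87.25·0.9852 + 1124·0.3184 + 60.96·0.2173 = 457.1 pbw
LOI: 87.25·0.01480 + 1124·0.04910 + 60.96·0.4756 = 85.47 pbw
batch − LOI leaves glass = 1272 − 85.47 = 1187 pbw (matching Σ of the oxides)
percent by weight: oxide/glass ×100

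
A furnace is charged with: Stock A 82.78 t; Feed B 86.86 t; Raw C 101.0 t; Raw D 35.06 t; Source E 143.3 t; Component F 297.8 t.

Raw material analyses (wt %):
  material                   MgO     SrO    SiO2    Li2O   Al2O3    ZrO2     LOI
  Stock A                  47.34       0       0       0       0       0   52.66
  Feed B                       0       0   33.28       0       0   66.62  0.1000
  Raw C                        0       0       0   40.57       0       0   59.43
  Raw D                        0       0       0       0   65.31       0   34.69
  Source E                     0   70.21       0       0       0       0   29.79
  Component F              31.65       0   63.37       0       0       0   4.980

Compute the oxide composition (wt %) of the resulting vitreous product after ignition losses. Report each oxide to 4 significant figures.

Glass mass = 573.4 t (batch 746.8 − LOI 173.4).
Composition: MgO 23.27%, SrO 17.55%, SiO2 37.95%, Li2O 7.146%, Al2O3 3.993%, ZrO2 10.09%

Every computation carries exact precision at every stage — values along the way appear with 4-significant-digit rounding in the printout; each reported figure carries a single rounding; derived quantities (ignition loss, net glass mass, totals, the six compositions, the yield) are carried from the weighed amounts for 573.4 t of glass in full precision as quoted within question or answer.
Mass of each oxide from the mix:
  MgO: 82.78·0.4734 + 297.8·0.3165 = 133.4 t
  SrO: 143.3·0.7021 = 100.6 t
  SiO2: 86.86·0.3328 + 297.8·0.6337 = 217.6 t
  Li2O: 101.0·0.4057 = 40.98 t
  Al2O3: 35.06·0.6531 = 22.90 t
  ZrO2: 86.86·0.6662 = 57.87 t
LOI: 82.78·0.5266 + 86.86·0.001000 + 101.0·0.5943 + 35.06·0.3469 + 143.3·0.2979 + 297.8·0.04980 = 173.4 t
batch − LOI leaves glass = 746.8 − 173.4 = 573.4 t (matching Σ of the oxides)
wt %: oxide over glass, times 100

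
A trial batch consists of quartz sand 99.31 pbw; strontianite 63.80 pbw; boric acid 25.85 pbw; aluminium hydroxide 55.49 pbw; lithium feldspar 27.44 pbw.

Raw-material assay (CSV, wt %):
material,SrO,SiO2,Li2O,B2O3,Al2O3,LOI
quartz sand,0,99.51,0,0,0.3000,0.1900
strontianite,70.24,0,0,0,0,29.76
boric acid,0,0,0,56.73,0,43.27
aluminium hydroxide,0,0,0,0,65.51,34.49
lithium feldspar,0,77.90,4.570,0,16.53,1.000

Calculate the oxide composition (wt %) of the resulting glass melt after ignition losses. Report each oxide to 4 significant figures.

Glass mass = 222.1 pbw (batch 271.9 − LOI 49.77).
Composition: SrO 20.18%, SiO2 54.12%, Li2O 0.5646%, B2O3 6.602%, Al2O3 18.54%

The working math maintains full precision at each step — the intermediate values are shown, rounded to four significant digits, as written — a single rounding yields each reported value. The derived quantities, which include glass mass, yield, ignition loss, the totals, five oxide percentages, are computed at full float precision, as given in either problem or answer, starting from the weights at 222.1 pbw of glass.
What the batch supplies per oxide:
  SrO: 63.80·0.7024 = 44.81 pbw
  SiO2: 99.31·0.9951 + 27.44·0.7790 = 120.2 pbw
  Li2O: 27.44·0.04570 = 1.254 pbw
  B2O3: 25.85·0.5673 = 14.66 pbw
  Al2O3: 99.31·0.003000 + 55.49·0.6551 + 27.44·0.1653 = 41.19 pbw
LOI: 99.31·0.001900 + 63.80·0.2976 + 25.85·0.4327 + 55.49·0.3449 + 27.44·0.01000 = 49.77 pbw
The glass mass, total less LOI, = 271.9 − 49.77 = 222.1 pbw (consistent with Σ oxide mass)
percent by weight: oxide/glass ×100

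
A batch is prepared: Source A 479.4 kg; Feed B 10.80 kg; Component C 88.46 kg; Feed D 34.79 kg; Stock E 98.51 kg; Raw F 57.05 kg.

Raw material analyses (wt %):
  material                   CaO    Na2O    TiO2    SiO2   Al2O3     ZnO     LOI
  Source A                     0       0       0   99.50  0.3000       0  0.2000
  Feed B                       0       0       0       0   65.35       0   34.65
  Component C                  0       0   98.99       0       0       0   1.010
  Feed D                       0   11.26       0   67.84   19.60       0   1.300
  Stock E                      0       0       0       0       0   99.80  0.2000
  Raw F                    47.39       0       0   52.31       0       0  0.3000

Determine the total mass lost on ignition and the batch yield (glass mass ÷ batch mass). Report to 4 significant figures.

LOI loss = 6.415 kg; glass = 762.6 kg; yield = 99.17%

The working math holds exact precision through every step — intermediates are displayed rounded to 4 significant digits across the worked steps. Exactly one rounding is applied to each reported value — derived quantities are rebuilt at full float precision (totals, glass mass, yield, the six compositions, ignition loss) starting from the weights at 762.6 kg of glass, as quoted within the question or the answer.
Each material's LOI contribution:
  Source A: 479.4 × 0.002000 = 0.9588 kg
  Feed B: 10.80 × 0.3465 = 3.742 kg
  Component C: 88.46 × 0.01010 = 0.8934 kg
  Feed D: 34.79 × 0.01300 = 0.4523 kg
  Stock E: 98.51 × 0.002000 = 0.1970 kg
  Raw F: 57.05 × 0.003000 = 0.1711 kg
Total LOI = 6.415 kg
Glass = batch − LOI = 769.0 − 6.415 = 762.6 kg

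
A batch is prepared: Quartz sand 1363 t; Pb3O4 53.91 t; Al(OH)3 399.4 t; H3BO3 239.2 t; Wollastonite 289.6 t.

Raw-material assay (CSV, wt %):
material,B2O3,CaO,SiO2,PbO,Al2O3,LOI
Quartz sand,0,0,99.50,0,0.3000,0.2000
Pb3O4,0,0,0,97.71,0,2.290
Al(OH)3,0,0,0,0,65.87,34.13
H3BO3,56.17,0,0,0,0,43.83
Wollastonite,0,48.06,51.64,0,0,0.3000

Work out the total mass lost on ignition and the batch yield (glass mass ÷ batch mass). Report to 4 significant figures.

In-progress results are shown, rounded to four significant figures, alongside each step. All internal work carries exact precision through every step; every reported figure takes exactly one rounding; all derived quantities are re-derived from the weighed amounts for 2099 t of glass in full precision (the totals, net glass mass, ignition loss, yield, the five compositions) exactly as shown in either problem or answer.
Per-material ignition loss:
  Quartz sand: 1363 × 0.002000 = 2.726 t
  Pb3O4: 53.91 × 0.02290 = 1.235 t
  Al(OH)3: 399.4 × 0.3413 = 136.3 t
  H3BO3: 239.2 × 0.4383 = 104.8 t
  Wollastonite: 289.6 × 0.003000 = 0.8688 t
Total LOI = 246.0 t
Glass = batch − LOI = 2345 − 246.0 = 2099 t

LOI loss = 246.0 t; glass = 2099 t; yield = 89.51%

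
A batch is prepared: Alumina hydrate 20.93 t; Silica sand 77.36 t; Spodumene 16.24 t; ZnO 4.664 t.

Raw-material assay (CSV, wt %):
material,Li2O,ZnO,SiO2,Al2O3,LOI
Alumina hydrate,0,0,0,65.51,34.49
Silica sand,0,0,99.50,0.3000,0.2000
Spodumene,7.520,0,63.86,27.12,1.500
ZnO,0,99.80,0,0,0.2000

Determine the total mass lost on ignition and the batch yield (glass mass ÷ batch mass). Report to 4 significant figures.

Mid-chain values are shown, with 4-significant-figure rounding, in the working; all internal work holds full float precision at all times. Each reported number receives exactly one rounding — the derived quantities (the yield, four oxide percentages, net glass mass, LOI, totals) are re-derived at full precision from the weighed amounts on 111.6 t of glass as given in the problem or answer text.
LOI of each material in turn:
  Alumina hydrate: 20.93 × 0.3449 = 7.219 t
  Silica sand: 77.36 × 0.002000 = 0.1547 t
  Spodumene: 16.24 × 0.01500 = 0.2436 t
  ZnO: 4.664 × 0.002000 = 0.009328 t
Total LOI = 7.626 t
Glass = batch − LOI = 119.2 − 7.626 = 111.6 t

LOI loss = 7.626 t; glass = 111.6 t; yield = 93.60%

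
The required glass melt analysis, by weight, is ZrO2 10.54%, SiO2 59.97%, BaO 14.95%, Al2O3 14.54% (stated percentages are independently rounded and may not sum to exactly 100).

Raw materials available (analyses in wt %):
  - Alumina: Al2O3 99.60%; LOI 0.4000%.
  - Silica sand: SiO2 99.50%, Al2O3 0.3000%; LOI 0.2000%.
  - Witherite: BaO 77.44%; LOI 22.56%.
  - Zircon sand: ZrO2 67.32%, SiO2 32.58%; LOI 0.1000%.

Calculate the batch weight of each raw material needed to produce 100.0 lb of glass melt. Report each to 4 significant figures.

In-progress results appear, with 4-significant-figure rounding, as written — the whole derivation keeps exact precision in every operation; a single rounding finalizes each reported value — derived quantities (four oxide percentages, totals, yield, ignition loss, glass mass) are computed at full precision from the weighed amounts for 100.0 lb of glass, exactly as shown in problem or answer.
The oxide mass targets at 100.0 lb glass melt:
  ZrO2: 10.54% × 100.0 = 10.54 lb
  SiO2: 59.97% × 100.0 = 59.97 lb
  BaO: 14.95% × 100.0 = 14.95 lb
  Al2O3: 14.54% × 100.0 = 14.54 lb
Sums-versus-targets review from the weights as reported, for the quoted basis mass (each sum matches its target mass up to rounding of the answer):
  ZrO2: 15.66·0.6732 = 10.54 lb (target 10.54 lb)
  SiO2: 55.14·0.9950 + 15.66·0.3258 = 59.97 lb (target 59.97 lb)
  BaO: 19.31·0.7744 = 14.95 lb (target 14.95 lb)
  Al2O3: 14.43·0.9960 + 55.14·0.003000 = 14.54 lb (target 14.54 lb)
Glass mass check: batch total minus LOI = 100.0 lb (summing oxide targets gives 100.0 lb; stated basis 100.0 lb — gaps are rounding artifacts).
Batch total: Σ batch = 104.5 lb; ignition loss, Σ(batch × LOI) = 4.540 lb; yield: glass divided by total = 95.66%.

Batch per 100.0 lb glass melt:
  Alumina: 14.43 lb
  Silica sand: 55.14 lb
  Witherite: 19.31 lb
  Zircon sand: 15.66 lb
Total batch = 104.5 lb; LOI loss = 4.540 lb; yield = 95.66%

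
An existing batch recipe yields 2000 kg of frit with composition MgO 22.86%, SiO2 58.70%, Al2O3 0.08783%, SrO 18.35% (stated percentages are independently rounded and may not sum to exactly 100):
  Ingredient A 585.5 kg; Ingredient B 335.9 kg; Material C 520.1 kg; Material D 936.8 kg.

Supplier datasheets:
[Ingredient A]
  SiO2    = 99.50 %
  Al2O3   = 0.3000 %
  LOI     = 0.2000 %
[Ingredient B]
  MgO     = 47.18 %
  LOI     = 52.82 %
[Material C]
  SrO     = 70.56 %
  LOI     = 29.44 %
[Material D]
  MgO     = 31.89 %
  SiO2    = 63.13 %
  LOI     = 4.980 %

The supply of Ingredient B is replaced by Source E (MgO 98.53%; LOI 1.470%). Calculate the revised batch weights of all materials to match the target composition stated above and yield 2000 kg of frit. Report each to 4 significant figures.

Revised batch per 2000 kg frit:
  Ingredient A: 585.5 kg
  Source E: 160.8 kg
  Material C: 520.1 kg
  Material D: 936.8 kg
Total batch = 2203 kg; LOI loss = 203.3 kg

In-progress results appear rounded off to 4 significant figures when written out. The whole derivation maintains full precision from start to finish; each reported value undergoes a single rounding — the derived quantities (LOI, the totals, net glass mass, the yield, the four compositions) are carried starting from the weights per 2000 kg of glass in full precision, as they appear in the question or the answer.
Target masses of each oxide per 2000 kg frit:
  MgO: 22.86% × 2000 = 457.2 kg
  SiO2: 58.70% × 2000 = 1174 kg
  Al2O3: 0.08783% × 2000 = 1.757 kg
  SrO: 18.35% × 2000 = 367.0 kg
A balance pass over the oxides, working from each reported weight, relative to the basis at hand (delivered sums recover each target inside rounding margins):
  MgO: 160.8·0.9853 + 936.8·0.3189 = 457.2 kg (target 457.2 kg)
  SiO2: 585.5·0.9950 + 936.8·0.6313 = 1174 kg (target 1174 kg)
  Al2O3: 585.5·0.003000 = 1.756 kg (target 1.757 kg)
  SrO: 520.1·0.7056 = 367.0 kg (target 367.0 kg)
Glass-mass sanity pass: batch Σ − ignition loss = 2000 kg (summing oxide targets gives 2000 kg; with the basis standing at 2000 kg — a pure rounding effect).
Batch grand total — Σ batch = 2203 kg; ignition loss, Σ(batch × LOI) = 203.3 kg; the yield ratio, glass ÷ batch: 90.77%.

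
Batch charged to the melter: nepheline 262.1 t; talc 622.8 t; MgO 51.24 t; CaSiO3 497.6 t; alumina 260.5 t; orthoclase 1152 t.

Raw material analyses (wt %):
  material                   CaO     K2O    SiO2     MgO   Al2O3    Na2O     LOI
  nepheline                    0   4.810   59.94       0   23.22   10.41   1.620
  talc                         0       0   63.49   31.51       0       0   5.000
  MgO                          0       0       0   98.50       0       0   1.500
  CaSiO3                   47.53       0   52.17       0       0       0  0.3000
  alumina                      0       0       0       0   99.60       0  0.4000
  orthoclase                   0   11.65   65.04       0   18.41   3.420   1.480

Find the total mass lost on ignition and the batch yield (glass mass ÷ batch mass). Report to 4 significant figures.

Every computation holds full precision from first step to last; working values appear, rounded to four significant figures, when written out. Every reported figure receives exactly one rounding. The derived quantities are recomputed starting from the weights per 2791 t of glass at full float precision (ignition loss, the yield, the six compositions, the totals, glass mass), as they appear in either problem or answer.
Loss on ignition, line by line:
  nepheline: 262.1 × 0.01620 = 4.246 t
  talc: 622.8 × 0.05000 = 31.14 t
  MgO: 51.24 × 0.01500 = 0.7686 t
  CaSiO3: 497.6 × 0.003000 = 1.493 t
  alumina: 260.5 × 0.004000 = 1.042 t
  orthoclase: 1152 × 0.01480 = 17.05 t
Total LOI = 55.74 t
Glass = batch − LOI = 2846 − 55.74 = 2791 t

LOI loss = 55.74 t; glass = 2791 t; yield = 98.04%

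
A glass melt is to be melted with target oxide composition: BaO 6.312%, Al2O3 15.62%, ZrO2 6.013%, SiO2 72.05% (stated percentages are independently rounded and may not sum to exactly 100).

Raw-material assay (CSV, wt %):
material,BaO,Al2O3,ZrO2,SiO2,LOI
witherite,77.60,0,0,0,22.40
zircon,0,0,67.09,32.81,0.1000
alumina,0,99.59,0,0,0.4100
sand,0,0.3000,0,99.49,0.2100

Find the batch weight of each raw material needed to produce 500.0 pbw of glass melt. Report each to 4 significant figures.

Batch per 500.0 pbw glass melt:
  witherite: 40.67 pbw
  zircon: 44.81 pbw
  alumina: 77.38 pbw
  sand: 347.3 pbw
Total batch = 510.2 pbw; LOI loss = 10.20 pbw; yield = 98.00%

All arithmetic keeps full float precision at every stage; intermediates appear, rounded to four significant figures, as written; a single rounding completes each reported figure; the derived quantities (LOI, the yield, net glass mass, totals, the four compositions) are computed from the batch weights on 500.0 pbw of glass in exact precision, as written in problem or answer.
The oxide mass targets at 500.0 pbw glass melt:
  BaO: 6.312% × 500.0 = 31.56 pbw
  Al2O3: 15.62% × 500.0 = 78.10 pbw
  ZrO2: 6.013% × 500.0 = 30.06 pbw
  SiO2: 72.05% × 500.0 = 360.2 pbw
Checking each oxide sum with the batch weights as given, versus the basis set out (sum by sum, the targets are met once rounding is allowed for):
  BaO: 40.67·0.7760 = 31.56 pbw (target 31.56 pbw)
  Al2O3: 77.38·0.9959 + 347.3·0.003000 = 78.10 pbw (target 78.10 pbw)
  ZrO2: 44.81·0.6709 = 30.06 pbw (target 30.06 pbw)
  SiO2: 44.81·0.3281 + 347.3·0.9949 = 360.2 pbw (target 360.2 pbw)
Glass-mass sanity pass: total batch − LOI = 500.0 pbw (oxide target masses add up to 500.0 pbw; basis as stated: 500.0 pbw — differing by rounding only).
Total batch = Σ batch = 510.2 pbw; LOI loss = Σ batch·LOI = 10.20 pbw; the yield ratio, glass ÷ batch: 98.00%.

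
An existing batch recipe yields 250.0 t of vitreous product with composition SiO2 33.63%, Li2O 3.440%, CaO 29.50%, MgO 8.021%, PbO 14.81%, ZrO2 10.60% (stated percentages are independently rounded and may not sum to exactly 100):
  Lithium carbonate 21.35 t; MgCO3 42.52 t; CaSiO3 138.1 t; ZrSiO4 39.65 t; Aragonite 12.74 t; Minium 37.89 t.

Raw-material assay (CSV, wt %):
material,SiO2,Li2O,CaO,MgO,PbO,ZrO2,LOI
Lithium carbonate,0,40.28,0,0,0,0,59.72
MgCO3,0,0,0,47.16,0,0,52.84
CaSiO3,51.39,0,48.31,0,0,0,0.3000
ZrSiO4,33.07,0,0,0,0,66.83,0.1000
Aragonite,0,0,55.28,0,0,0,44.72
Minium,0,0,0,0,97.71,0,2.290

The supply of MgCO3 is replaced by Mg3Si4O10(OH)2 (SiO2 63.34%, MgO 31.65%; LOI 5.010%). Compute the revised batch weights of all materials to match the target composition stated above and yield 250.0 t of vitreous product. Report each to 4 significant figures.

Revised batch per 250.0 t vitreous product:
  Lithium carbonate: 21.35 t
  Mg3Si4O10(OH)2: 63.36 t
  CaSiO3: 60.00 t
  ZrSiO4: 39.65 t
  Aragonite: 80.98 t
  Minium: 37.89 t
Total batch = 303.2 t; LOI loss = 53.23 t

Rounding to four significant figures governs every intermediate as shown; the whole derivation holds full precision from first step to last — every reported number takes exactly one rounding — all derived quantities are re-derived from the weighed amounts at 250.0 t of glass in full float precision (totals, glass mass, yield, LOI, the six compositions) exactly as printed in the question or the answer.
The oxide mass targets at 250.0 t vitreous product:
  SiO2: 33.63% × 250.0 = 84.08 t
  Li2O: 3.440% × 250.0 = 8.600 t
  CaO: 29.50% × 250.0 = 73.75 t
  MgO: 8.021% × 250.0 = 20.05 t
  PbO: 14.81% × 250.0 = 37.02 t
  ZrO2: 10.60% × 250.0 = 26.50 t
Balance tally, oxide-wise, with the batch weights as given, versus the basis set out (target by target, the sums agree exact up to rounding of places):
  SiO2: 63.36·0.6334 + 60.00·0.5139 + 39.65·0.3307 = 84.08 t (target 84.08 t)
  Li2O: 21.35·0.4028 = 8.600 t (target 8.600 t)
  CaO: 60.00·0.4831 + 80.98·0.5528 = 73.75 t (target 73.75 t)
  MgO: 63.36·0.3165 = 20.05 t (target 20.05 t)
  PbO: 37.89·0.9771 = 37.02 t (target 37.02 t)
  ZrO2: 39.65·0.6683 = 26.50 t (target 26.50 t)
Consistency of the glass mass: Σ batch − LOI loss = 250.0 t (per-oxide target masses sum to 250.0 t; the stated basis being 250.0 t — any gap is answer rounding).
Adding the batch up: Σ batch = 303.2 t; ignition loss, Σ(batch × LOI) = 53.23 t; yield: glass divided by total = 82.45%.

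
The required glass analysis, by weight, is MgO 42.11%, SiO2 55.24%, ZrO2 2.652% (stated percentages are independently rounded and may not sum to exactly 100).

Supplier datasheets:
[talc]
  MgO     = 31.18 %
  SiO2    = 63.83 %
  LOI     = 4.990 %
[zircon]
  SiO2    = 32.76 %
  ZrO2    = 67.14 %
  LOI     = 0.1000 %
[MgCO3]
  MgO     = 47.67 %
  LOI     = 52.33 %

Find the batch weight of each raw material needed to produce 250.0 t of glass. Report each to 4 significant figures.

Batch per 250.0 t glass:
  talc: 211.3 t
  zircon: 9.875 t
  MgCO3: 82.64 t
Total batch = 303.8 t; LOI loss = 53.80 t; yield = 82.29%

Each numeric step runs at exact precision at each step; mid-chain values are shown (rounded to four significant digits) across the worked steps; a single rounding produces every reported value. Derived quantities are recomputed at full precision (ignition loss, the yield, the three compositions, net glass mass, totals) from the batch weights for 250.0 t of glass as set out in the problem or answer text.
Target oxide masses per 250.0 t glass:
  MgO: 42.11% × 250.0 = 105.3 t
  SiO2: 55.24% × 250.0 = 138.1 t
  ZrO2: 2.652% × 250.0 = 6.630 t
Checking each oxide sum given the weights on record, relative to the basis at hand (delivered sums recover each target once rounding is allowed for):
  MgO: 211.3·0.3118 + 82.64·0.4767 = 105.3 t (target 105.3 t)
  SiO2: 211.3·0.6383 + 9.875·0.3276 = 138.1 t (target 138.1 t)
  ZrO2: 9.875·0.6714 = 6.630 t (target 6.630 t)
The glass-mass cross-check: the batch minus its LOI: 250.0 t (summing oxide targets gives 250.0 t; the stated basis being 250.0 t — deltas are rounding alone).
Adding the batch up: Σ batch = 303.8 t; the LOI term Σ batch·LOI equals 53.80 t; yield = glass ÷ total batch = 82.29%.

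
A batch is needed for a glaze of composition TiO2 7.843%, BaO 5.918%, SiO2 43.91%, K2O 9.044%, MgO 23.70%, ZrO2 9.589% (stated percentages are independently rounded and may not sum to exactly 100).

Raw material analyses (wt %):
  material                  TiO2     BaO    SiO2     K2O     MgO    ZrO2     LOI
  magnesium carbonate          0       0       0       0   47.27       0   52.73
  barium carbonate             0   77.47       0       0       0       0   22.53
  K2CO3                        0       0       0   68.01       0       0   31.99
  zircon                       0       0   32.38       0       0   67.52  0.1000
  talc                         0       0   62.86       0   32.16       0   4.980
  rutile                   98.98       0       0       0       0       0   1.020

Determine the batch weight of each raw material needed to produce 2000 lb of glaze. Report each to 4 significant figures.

Batch per 2000 lb glaze:
  magnesium carbonate: 151.8 lb
  barium carbonate: 152.8 lb
  K2CO3: 266.0 lb
  zircon: 284.0 lb
  talc: 1251 lb
  rutile: 158.5 lb
Total batch = 2264 lb; LOI loss = 263.8 lb; yield = 88.35%

In-progress results are displayed (rounded to four significant figures) as written; the whole derivation maintains full precision in all steps. Every reported value receives exactly one rounding — derived quantities, including the six compositions, yield, net glass mass, totals, ignition loss, are computed from the weighed amounts on 2000 lb of glass at full float precision as given in the problem or the answer.
Oxide mass targets, per 2000 lb glaze:
  TiO2: 7.843% × 2000 = 156.9 lb
  BaO: 5.918% × 2000 = 118.4 lb
  SiO2: 43.91% × 2000 = 878.2 lb
  K2O: 9.044% × 2000 = 180.9 lb
  MgO: 23.70% × 2000 = 474.0 lb
  ZrO2: 9.589% × 2000 = 191.8 lb
Balance tally, oxide-wise, from the weights as reported, at the basis given (summed amounts equal target values given rounding of the digits):
  TiO2: 158.5·0.9898 = 156.9 lb (target 156.9 lb)
  BaO: 152.8·0.7747 = 118.4 lb (target 118.4 lb)
  SiO2: 284.0·0.3238 + 1251·0.6286 = 878.3 lb (target 878.2 lb)
  K2O: 266.0·0.6801 = 180.9 lb (target 180.9 lb)
  MgO: 151.8·0.4727 + 1251·0.3216 = 474.1 lb (target 474.0 lb)
  ZrO2: 284.0·0.6752 = 191.8 lb (target 191.8 lb)
The glass-mass cross-check: batch total minus LOI = 2000 lb (the Σ of target masses is 2000 lb; basis as stated: 2000 lb — rounding explains the deltas).
Whole-batch sum: Σ batch = 2264 lb; LOI loss = Σ batch·LOI = 263.8 lb; as yield: glass ÷ batch → 88.35%.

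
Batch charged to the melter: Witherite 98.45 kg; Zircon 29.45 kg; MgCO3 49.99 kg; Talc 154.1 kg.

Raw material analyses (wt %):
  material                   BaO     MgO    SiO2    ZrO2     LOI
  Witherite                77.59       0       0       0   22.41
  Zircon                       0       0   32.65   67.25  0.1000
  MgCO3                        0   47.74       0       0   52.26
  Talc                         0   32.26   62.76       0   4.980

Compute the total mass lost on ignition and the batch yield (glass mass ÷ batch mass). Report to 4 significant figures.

Working values are printed rounded off to 4 significant digits within the worked lines. Every computation carries exact precision at every stage — every reported figure takes a single rounding — the derived quantities (yield, the four compositions, net glass mass, totals, ignition loss) are rebuilt in full precision from the weighed amounts at 276.1 kg of glass exactly as printed in problem or answer.
Each material's LOI contribution:
  Witherite: 98.45 × 0.2241 = 22.06 kg
  Zircon: 29.45 × 0.001000 = 0.02945 kg
  MgCO3: 49.99 × 0.5226 = 26.12 kg
  Talc: 154.1 × 0.04980 = 7.674 kg
Total LOI = 55.89 kg
Glass = batch − LOI = 332.0 − 55.89 = 276.1 kg

LOI loss = 55.89 kg; glass = 276.1 kg; yield = 83.16%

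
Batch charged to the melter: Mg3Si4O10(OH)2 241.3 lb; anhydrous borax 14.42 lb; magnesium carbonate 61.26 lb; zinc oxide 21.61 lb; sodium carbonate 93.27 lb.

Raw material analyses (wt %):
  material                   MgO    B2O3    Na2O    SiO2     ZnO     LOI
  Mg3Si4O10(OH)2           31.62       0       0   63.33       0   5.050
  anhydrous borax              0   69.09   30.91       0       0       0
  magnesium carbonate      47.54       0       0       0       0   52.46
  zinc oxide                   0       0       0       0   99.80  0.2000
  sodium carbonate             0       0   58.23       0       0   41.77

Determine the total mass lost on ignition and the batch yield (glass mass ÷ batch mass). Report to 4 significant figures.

LOI loss = 83.32 lb; glass = 348.5 lb; yield = 80.71%

Values along the way are displayed, rounded to four significant digits, alongside each step. Each numeric step carries full precision all the way through; every reported figure takes exactly one rounding. Derived quantities, including yield, ignition loss, five oxide percentages, the totals, net glass mass, are rebuilt starting from the weights at 348.5 lb of glass at full float precision, as written in problem or answer.
Ignition loss by material:
  Mg3Si4O10(OH)2: 241.3 × 0.05050 = 12.19 lb
  anhydrous borax: 14.42 × 0 = 0 lb
  magnesium carbonate: 61.26 × 0.5246 = 32.14 lb
  zinc oxide: 21.61 × 0.002000 = 0.04322 lb
  sodium carbonate: 93.27 × 0.4177 = 38.96 lb
Total LOI = 83.32 lb
Glass = batch − LOI = 431.9 − 83.32 = 348.5 lb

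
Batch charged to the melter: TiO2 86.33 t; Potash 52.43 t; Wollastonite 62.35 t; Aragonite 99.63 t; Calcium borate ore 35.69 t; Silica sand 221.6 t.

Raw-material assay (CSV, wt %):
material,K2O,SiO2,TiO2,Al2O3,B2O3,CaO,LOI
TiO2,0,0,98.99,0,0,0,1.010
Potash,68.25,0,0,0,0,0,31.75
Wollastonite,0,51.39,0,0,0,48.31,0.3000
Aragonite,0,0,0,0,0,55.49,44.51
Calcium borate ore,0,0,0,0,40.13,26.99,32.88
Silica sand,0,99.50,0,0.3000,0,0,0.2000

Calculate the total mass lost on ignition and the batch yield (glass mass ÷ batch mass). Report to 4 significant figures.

Each numeric step runs at full precision at every stage; mid-chain values appear rounded off to 4 significant digits in the printout. Each reported figure is rounded once only — derived quantities, which include yield, the totals, six oxide percentages, net glass mass, LOI, are rebuilt in full float precision, as given in the problem or the answer, from the weighed amounts on 483.8 t of glass.
Each material's LOI contribution:
  TiO2: 86.33 × 0.01010 = 0.8719 t
  Potash: 52.43 × 0.3175 = 16.65 t
  Wollastonite: 62.35 × 0.003000 = 0.1871 t
  Aragonite: 99.63 × 0.4451 = 44.35 t
  Calcium borate ore: 35.69 × 0.3288 = 11.73 t
  Silica sand: 221.6 × 0.002000 = 0.4432 t
Total LOI = 74.23 t
Glass = batch − LOI = 558.0 − 74.23 = 483.8 t

LOI loss = 74.23 t; glass = 483.8 t; yield = 86.70%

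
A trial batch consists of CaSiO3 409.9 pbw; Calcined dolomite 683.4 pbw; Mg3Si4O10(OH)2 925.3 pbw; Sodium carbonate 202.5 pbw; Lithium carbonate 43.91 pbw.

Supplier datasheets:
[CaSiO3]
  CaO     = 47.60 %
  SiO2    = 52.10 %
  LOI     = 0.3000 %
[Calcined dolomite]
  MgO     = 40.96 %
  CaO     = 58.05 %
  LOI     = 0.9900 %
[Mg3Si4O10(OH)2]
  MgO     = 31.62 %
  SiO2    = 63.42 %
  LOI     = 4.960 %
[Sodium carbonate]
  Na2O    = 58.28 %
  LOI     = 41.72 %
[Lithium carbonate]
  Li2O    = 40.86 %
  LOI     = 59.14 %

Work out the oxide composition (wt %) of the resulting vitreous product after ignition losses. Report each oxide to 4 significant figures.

All arithmetic holds full float precision through the solve; the intermediate values appear (rounded to four significant figures) when written out. Each reported result takes just one rounding; derived quantities (five oxide percentages, glass mass, yield, ignition loss, totals) are re-derived from the weighed amounts for 2101 pbw of glass in full float precision as quoted within the problem or answer text.
Per-oxide mass from batch:
  Li2O: 43.91·0.4086 = 17.94 pbw
  MgO: 683.4·0.4096 + 925.3·0.3162 = 572.5 pbw
  CaO: 409.9·0.4760 + 683.4·0.5805 = 591.8 pbw
  SiO2: 409.9·0.5210 + 925.3·0.6342 = 800.4 pbw
  Na2O: 202.5·0.5828 = 118.0 pbw
LOI: 409.9·0.003000 + 683.4·0.009900 + 925.3·0.04960 + 202.5·0.4172 + 43.91·0.5914 = 164.3 pbw
Resulting glass, batch − LOI: 2265 − 164.3 = 2101 pbw (matching Σ of the oxides)
percent by weight: oxide/glass ×100

Glass mass = 2101 pbw (batch 2265 − LOI 164.3).
Composition: Li2O 0.8541%, MgO 27.25%, CaO 28.17%, SiO2 38.10%, Na2O 5.618%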